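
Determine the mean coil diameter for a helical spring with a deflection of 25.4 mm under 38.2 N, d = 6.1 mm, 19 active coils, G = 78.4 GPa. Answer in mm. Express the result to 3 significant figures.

78.0 mm

Required rate k = F/δ = 38.2/25.4 = 1.5039 N/mm
D = (Gd⁴/(8N_a·k))^(1/3) = (78.4×10³·6.1⁴/(8·19·1.5039))^(1/3)
  = (474856)^(1/3) = 78.0167 mm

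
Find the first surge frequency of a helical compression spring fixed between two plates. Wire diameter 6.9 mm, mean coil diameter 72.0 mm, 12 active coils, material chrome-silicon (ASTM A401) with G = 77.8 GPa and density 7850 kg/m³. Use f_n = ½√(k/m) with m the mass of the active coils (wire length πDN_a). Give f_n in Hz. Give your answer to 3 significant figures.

k = Gd⁴/(8D³N_a) = (77.8×10³)(6.9⁴)/(8·72.0³·12) = 4.9216 N/mm = 4921.6 N/m
Wire length L = πDN_a = π·72.0·12 = 2714.3 mm
m = ρ·(πd²/4)·L = 7850 × 37.393×10⁻⁶ m² × 2.7143 m = 0.79675 kg
f_n = ½√(k/m) = 0.5·√(4921.6/0.79675) = 0.5·√(6177.1) = 39.297 Hz

39.3 Hz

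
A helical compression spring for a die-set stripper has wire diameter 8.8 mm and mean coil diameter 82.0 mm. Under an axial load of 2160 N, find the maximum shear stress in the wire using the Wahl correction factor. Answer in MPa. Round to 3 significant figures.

Spring index C = D/d = 82.0/8.8 = 9.3182
K_W = (4C−1)/(4C−4) + 0.615/C = 36.273/33.273 + 0.0660 = 1.1562
τ₀ = 8FD/(πd³) = 8·2160·82.0/(π·8.8³) = 1.41696e+06/2140.9 = 661.85 MPa
τ_max = K·τ₀ = 1.1562 × 661.85 = 765.21 MPa

765 MPa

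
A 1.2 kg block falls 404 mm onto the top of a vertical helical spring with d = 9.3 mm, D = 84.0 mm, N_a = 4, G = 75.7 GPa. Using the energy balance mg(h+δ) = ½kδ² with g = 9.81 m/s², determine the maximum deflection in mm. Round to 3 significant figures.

k = Gd⁴/(8D³N_a) = (75.7×10³)(9.3⁴)/(8·84.0³·4) = 29.857 N/mm
W = mg = 1.2 × 9.81 = 11.772 N
½kδ² − Wδ − Wh = 0 → δ = (W + √(W² + 2kWh))/k
δ = (11.772 + √(138.58 + 283989))/29.857 = (11.772 + 533.04)/29.857 = 18.248 mm

18.2 mm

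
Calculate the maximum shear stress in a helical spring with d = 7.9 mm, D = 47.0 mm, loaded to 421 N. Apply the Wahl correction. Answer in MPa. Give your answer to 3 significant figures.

Spring index C = D/d = 47.0/7.9 = 5.9494
K_W = (4C−1)/(4C−4) + 0.615/C = 22.797/19.797 + 0.1034 = 1.2549
τ₀ = 8FD/(πd³) = 8·421·47.0/(π·7.9³) = 158296/1548.9 = 102.2 MPa
τ_max = K·τ₀ = 1.2549 × 102.2 = 128.25 MPa

128 MPa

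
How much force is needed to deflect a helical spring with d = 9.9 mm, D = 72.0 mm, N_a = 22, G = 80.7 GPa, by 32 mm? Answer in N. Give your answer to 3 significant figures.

378 N

k = Gd⁴/(8D³N_a) = (80.7×10³)(9.9⁴)/(8·72.0³·22) = 11.801 N/mm
F = k·δ = 11.801 × 32 = 377.62 N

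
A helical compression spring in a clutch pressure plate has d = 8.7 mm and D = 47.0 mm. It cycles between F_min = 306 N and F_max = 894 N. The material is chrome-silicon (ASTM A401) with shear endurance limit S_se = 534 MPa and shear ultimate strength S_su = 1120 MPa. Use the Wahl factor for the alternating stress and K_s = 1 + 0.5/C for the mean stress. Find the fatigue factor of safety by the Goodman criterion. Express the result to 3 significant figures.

C = D/d = 47.0/8.7 = 5.4023; K_W = (4C−1)/(4C−4)+0.615/C = 1.2842; K_s = 1+0.5/C = 1.0926
F_a = (F_max−F_min)/2 = 294 N; F_m = (F_max+F_min)/2 = 600 N
τ_a = K_W·8F_aD/(πd³) = 1.2842 × 53.435 = 68.622 MPa
τ_m = K_s·8F_mD/(πd³) = 1.0926 × 109.05 = 119.14 MPa
Goodman: 1/n_f = τ_a/S_se + τ_m/S_su = 68.622/534 + 119.14/1120 = 0.12851 + 0.10638 = 0.23488
n_f = 1/0.23488 = 4.257

4.26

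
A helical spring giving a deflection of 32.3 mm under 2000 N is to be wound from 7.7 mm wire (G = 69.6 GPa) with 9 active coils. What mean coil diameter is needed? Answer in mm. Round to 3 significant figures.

38.0 mm

Required rate k = F/δ = 2000/32.3 = 61.92 N/mm
D = (Gd⁴/(8N_a·k))^(1/3) = (69.6×10³·7.7⁴/(8·9·61.92))^(1/3)
  = (54879.8)^(1/3) = 38.0018 mm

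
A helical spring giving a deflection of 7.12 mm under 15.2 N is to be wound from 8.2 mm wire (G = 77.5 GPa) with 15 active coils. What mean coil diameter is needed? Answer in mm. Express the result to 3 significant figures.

111 mm

Required rate k = F/δ = 15.2/7.12 = 2.1348 N/mm
D = (Gd⁴/(8N_a·k))^(1/3) = (77.5×10³·8.2⁴/(8·15·2.1348))^(1/3)
  = (1.36777e+06)^(1/3) = 111.0037 mm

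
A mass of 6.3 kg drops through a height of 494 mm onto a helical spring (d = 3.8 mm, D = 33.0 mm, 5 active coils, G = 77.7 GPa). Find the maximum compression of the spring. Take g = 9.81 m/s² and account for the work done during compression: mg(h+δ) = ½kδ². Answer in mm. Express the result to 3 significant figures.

79.3 mm

k = Gd⁴/(8D³N_a) = (77.7×10³)(3.8⁴)/(8·33.0³·5) = 11.271 N/mm
W = mg = 6.3 × 9.81 = 61.803 N
½kδ² − Wδ − Wh = 0 → δ = (W + √(W² + 2kWh))/k
δ = (61.803 + √(3819.6 + 688209))/11.271 = (61.803 + 831.88)/11.271 = 79.292 mm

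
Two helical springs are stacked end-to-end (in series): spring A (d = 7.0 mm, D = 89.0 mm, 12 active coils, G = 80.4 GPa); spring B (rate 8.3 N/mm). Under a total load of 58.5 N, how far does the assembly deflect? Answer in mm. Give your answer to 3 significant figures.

k_A = Gd⁴/(8D³N_a) = (80.4×10³)(7.0⁴)/(8·89.0³·12) = 2.8524 N/mm
Series: 1/k_eq = 1/2.8524 + 1/8.3 = 0.47107; k_eq = 2.1228 N/mm
δ = F/k_eq = 58.5/2.1228 = 27.557 mm

27.6 mm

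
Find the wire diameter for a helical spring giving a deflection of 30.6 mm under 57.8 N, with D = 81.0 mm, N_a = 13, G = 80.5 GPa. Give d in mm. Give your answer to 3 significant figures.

6.00 mm

Required rate k = F/δ = 57.8/30.6 = 1.8889 N/mm
d = (8D³N_a·k / G)^(1/4) = (8·81.0³·13·1.8889 / (80.5×10³))^0.25
  = (1296.9)^0.25 = 6.0010 mm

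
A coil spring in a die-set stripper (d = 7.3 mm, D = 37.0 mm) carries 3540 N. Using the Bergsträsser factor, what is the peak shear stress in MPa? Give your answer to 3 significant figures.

1110 MPa

Spring index C = D/d = 37.0/7.3 = 5.0685
K_B = (4C+2)/(4C−3) = 22.274/17.274 = 1.2895
τ₀ = 8FD/(πd³) = 8·3540·37.0/(π·7.3³) = 1.04784e+06/1222.1 = 857.39 MPa
τ_max = K·τ₀ = 1.2895 × 857.39 = 1105.6 MPa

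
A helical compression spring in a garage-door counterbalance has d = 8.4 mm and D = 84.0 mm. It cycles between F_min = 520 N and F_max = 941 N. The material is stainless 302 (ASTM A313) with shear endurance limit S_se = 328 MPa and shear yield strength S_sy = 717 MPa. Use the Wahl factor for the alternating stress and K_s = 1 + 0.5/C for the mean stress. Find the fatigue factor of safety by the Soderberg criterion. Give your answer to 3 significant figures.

C = D/d = 84.0/8.4 = 10.0000; K_W = (4C−1)/(4C−4)+0.615/C = 1.1448; K_s = 1+0.5/C = 1.0500
F_a = (F_max−F_min)/2 = 210.5 N; F_m = (F_max+F_min)/2 = 730.5 N
τ_a = K_W·8F_aD/(πd³) = 1.1448 × 75.969 = 86.971 MPa
τ_m = K_s·8F_mD/(πd³) = 1.0500 × 263.63 = 276.82 MPa
Soderberg: 1/n_f = τ_a/S_se + τ_m/S_sy = 86.971/328 + 276.82/717 = 0.26516 + 0.38608 = 0.65123
n_f = 1/0.65123 = 1.536

1.54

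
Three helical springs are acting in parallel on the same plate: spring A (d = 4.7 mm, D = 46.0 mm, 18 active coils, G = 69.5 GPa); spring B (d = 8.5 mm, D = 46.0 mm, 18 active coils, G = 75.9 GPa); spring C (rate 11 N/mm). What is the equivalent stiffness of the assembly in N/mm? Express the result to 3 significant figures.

41.7 N/mm

k_A = Gd⁴/(8D³N_a) = (69.5×10³)(4.7⁴)/(8·46.0³·18) = 2.4196 N/mm
k_B = Gd⁴/(8D³N_a) = (75.9×10³)(8.5⁴)/(8·46.0³·18) = 28.267 N/mm
Parallel: k_eq = 2.4196 + 28.267 + 11 = 41.687 N/mm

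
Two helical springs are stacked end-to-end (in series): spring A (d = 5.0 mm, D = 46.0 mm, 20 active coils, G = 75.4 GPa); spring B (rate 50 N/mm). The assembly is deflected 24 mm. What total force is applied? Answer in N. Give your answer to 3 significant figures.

k_A = Gd⁴/(8D³N_a) = (75.4×10³)(5.0⁴)/(8·46.0³·20) = 3.0259 N/mm
Series: 1/k_eq = 1/3.0259 + 1/50 = 0.35048; k_eq = 2.8532 N/mm
F = k_eq·δ = 2.8532·24 = 68.478 N

68.5 N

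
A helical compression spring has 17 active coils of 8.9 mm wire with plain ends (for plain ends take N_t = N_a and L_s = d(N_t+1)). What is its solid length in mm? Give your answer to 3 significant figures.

plain ends: N_t = N_a = 17
L_s = d·(N_t+1) = 8.9 × 18 = 160.2 mm

160 mm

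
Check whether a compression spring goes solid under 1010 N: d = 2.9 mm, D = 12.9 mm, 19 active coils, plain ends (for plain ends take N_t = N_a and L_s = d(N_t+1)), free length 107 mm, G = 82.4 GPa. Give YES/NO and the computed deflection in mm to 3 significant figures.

k = Gd⁴/(8D³N_a) = (82.4×10³)(2.9⁴)/(8·12.9³·19) = 17.861 N/mm
N_t = 19; L_s = 2.9·20 = 58 mm; δ_solid = L₀ − L_s = 107 − 58 = 49 mm
δ = F/k = 1010/17.861 = 56.548 mm
δ ≥ δ_solid → spring goes solid

YES, δ = 56.5 mm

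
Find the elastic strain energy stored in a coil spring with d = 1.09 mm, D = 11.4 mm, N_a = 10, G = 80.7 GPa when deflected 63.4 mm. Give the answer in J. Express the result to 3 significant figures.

k = Gd⁴/(8D³N_a) = (80.7×10³)(1.09⁴)/(8·11.4³·10) = 0.96111 N/mm
U = ½kδ² = 0.5 × 0.96111 × 63.4² = 1931.6 N·mm = 1.9316 J

1.93 J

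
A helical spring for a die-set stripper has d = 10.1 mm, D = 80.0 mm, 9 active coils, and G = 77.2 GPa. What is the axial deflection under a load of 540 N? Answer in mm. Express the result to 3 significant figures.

24.8 mm

k = Gd⁴/(8D³N_a) = (77.2×10³)(10.1⁴)/(8·80.0³·9) = 21.792 N/mm
δ = F/k = 540 / 21.792 = 24.78 mm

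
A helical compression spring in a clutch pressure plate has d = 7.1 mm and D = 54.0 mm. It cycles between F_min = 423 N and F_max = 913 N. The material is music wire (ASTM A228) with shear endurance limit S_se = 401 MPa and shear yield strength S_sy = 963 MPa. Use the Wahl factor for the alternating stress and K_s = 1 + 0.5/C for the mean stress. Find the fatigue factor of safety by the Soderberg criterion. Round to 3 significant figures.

1.77

C = D/d = 54.0/7.1 = 7.6056; K_W = (4C−1)/(4C−4)+0.615/C = 1.1944; K_s = 1+0.5/C = 1.0657
F_a = (F_max−F_min)/2 = 245 N; F_m = (F_max+F_min)/2 = 668 N
τ_a = K_W·8F_aD/(πd³) = 1.1944 × 94.129 = 112.43 MPa
τ_m = K_s·8F_mD/(πd³) = 1.0657 × 256.65 = 273.52 MPa
Soderberg: 1/n_f = τ_a/S_se + τ_m/S_sy = 112.43/401 + 273.52/963 = 0.28037 + 0.28403 = 0.5644
n_f = 1/0.5644 = 1.772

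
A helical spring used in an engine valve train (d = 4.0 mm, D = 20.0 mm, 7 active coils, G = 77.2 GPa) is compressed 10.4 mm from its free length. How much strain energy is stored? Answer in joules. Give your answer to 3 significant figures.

k = Gd⁴/(8D³N_a) = (77.2×10³)(4.0⁴)/(8·20.0³·7) = 44.114 N/mm
U = ½kδ² = 0.5 × 44.114 × 10.4² = 2385.7 N·mm = 2.3857 J

2.39 J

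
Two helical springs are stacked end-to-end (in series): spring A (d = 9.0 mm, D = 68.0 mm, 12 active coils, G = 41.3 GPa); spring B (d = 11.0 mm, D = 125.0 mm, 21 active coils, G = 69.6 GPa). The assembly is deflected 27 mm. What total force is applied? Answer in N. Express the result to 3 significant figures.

k_A = Gd⁴/(8D³N_a) = (41.3×10³)(9.0⁴)/(8·68.0³·12) = 8.9768 N/mm
k_B = Gd⁴/(8D³N_a) = (69.6×10³)(11.0⁴)/(8·125.0³·21) = 3.1056 N/mm
Series: 1/k_eq = 1/8.9768 + 1/3.1056 = 0.4334; k_eq = 2.3073 N/mm
F = k_eq·δ = 2.3073·27 = 62.298 N

62.3 N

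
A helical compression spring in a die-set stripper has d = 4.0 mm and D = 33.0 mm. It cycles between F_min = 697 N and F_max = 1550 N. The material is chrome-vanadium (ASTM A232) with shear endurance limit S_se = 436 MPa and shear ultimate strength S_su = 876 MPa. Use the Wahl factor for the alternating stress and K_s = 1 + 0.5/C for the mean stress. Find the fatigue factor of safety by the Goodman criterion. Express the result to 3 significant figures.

C = D/d = 33.0/4.0 = 8.2500; K_W = (4C−1)/(4C−4)+0.615/C = 1.1780; K_s = 1+0.5/C = 1.0606
F_a = (F_max−F_min)/2 = 426.5 N; F_m = (F_max+F_min)/2 = 1123.5 N
τ_a = K_W·8F_aD/(πd³) = 1.1780 × 560.01 = 659.68 MPa
τ_m = K_s·8F_mD/(πd³) = 1.0606 × 1475.2 = 1564.6 MPa
Goodman: 1/n_f = τ_a/S_se + τ_m/S_su = 659.68/436 + 1564.6/876 = 1.51304 + 1.78606 = 3.2991
n_f = 1/3.2991 = 0.3031

0.303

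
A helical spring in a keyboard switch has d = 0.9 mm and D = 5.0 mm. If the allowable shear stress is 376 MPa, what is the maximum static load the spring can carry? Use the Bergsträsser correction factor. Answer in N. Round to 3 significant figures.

C = D/d = 5.0/0.9 = 5.5556
K_B = (4C+2)/(4C−3) = 24.222/19.222 = 1.2601
τ_max = K·8FD/(πd³) → F_max = τ_allow·πd³/(8DK)
F_max = 376·π·0.9³/(8·5.0·1.2601) = 861.12/50.405 = 17.084 N

17.1 N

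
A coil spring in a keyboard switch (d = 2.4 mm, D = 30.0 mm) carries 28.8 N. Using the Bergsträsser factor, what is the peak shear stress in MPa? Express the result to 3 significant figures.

Spring index C = D/d = 30.0/2.4 = 12.5000
K_B = (4C+2)/(4C−3) = 52.000/47.000 = 1.1064
τ₀ = 8FD/(πd³) = 8·28.8·30.0/(π·2.4³) = 6912/43.429 = 159.15 MPa
τ_max = K·τ₀ = 1.1064 × 159.15 = 176.09 MPa

176 MPa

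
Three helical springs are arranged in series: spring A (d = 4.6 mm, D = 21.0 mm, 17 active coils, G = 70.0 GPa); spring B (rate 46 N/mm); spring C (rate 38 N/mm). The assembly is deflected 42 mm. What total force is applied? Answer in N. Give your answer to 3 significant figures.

k_A = Gd⁴/(8D³N_a) = (70.0×10³)(4.6⁴)/(8·21.0³·17) = 24.885 N/mm
Series: 1/k_eq = 1/24.885 + 1/46 + 1/38 = 0.08824; k_eq = 11.333 N/mm
F = k_eq·δ = 11.333·42 = 475.97 N

476 N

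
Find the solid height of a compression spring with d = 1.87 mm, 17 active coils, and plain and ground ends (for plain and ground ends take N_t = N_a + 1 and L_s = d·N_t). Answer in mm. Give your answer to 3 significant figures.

plain and ground ends: N_t = N_a + 1 = 17 + 1 = 18
L_s = d·N_t = 1.87 × 18 = 33.66 mm

33.7 mm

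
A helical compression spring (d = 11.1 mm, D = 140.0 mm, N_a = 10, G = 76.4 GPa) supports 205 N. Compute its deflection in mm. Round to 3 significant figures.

k = Gd⁴/(8D³N_a) = (76.4×10³)(11.1⁴)/(8·140.0³·10) = 5.2834 N/mm
δ = F/k = 205 / 5.2834 = 38.801 mm

38.8 mm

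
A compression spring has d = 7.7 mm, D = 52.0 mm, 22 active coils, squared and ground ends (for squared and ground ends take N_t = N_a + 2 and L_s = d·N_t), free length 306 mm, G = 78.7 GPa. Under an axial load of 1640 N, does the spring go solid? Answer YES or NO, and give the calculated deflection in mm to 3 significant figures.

k = Gd⁴/(8D³N_a) = (78.7×10³)(7.7⁴)/(8·52.0³·22) = 11.179 N/mm
N_t = 24; L_s = 7.7·24 = 184.8 mm; δ_solid = L₀ − L_s = 306 − 184.8 = 121.2 mm
δ = F/k = 1640/11.179 = 146.7 mm
δ ≥ δ_solid → spring goes solid

YES, δ = 147 mm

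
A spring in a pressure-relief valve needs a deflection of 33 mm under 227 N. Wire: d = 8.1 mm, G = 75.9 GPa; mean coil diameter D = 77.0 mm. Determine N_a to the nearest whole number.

13

Required rate k = F/δ = 227/33 = 6.8788 N/mm
N_a = Gd⁴/(8D³k) = (75.9×10³ × 8.1⁴)/(8 × 77.0³ × 6.8788)
    = 3.26725e+08 / 2.51231e+07 = 13 → 13 coils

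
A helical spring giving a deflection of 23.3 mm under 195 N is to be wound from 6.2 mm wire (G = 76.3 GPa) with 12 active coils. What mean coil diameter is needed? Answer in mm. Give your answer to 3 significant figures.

52.0 mm

Required rate k = F/δ = 195/23.3 = 8.3691 N/mm
D = (Gd⁴/(8N_a·k))^(1/3) = (76.3×10³·6.2⁴/(8·12·8.3691))^(1/3)
  = (140327)^(1/3) = 51.9653 mm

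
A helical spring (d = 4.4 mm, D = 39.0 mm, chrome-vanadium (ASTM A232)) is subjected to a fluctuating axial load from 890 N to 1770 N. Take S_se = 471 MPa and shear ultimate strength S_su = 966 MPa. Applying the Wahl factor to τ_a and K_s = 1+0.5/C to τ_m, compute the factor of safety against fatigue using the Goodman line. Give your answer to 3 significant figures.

C = D/d = 39.0/4.4 = 8.8636; K_W = (4C−1)/(4C−4)+0.615/C = 1.1648; K_s = 1+0.5/C = 1.0564
F_a = (F_max−F_min)/2 = 440 N; F_m = (F_max+F_min)/2 = 1330 N
τ_a = K_W·8F_aD/(πd³) = 1.1648 × 512.98 = 597.5 MPa
τ_m = K_s·8F_mD/(πd³) = 1.0564 × 1550.6 = 1638.1 MPa
Goodman: 1/n_f = τ_a/S_se + τ_m/S_su = 597.5/471 + 1638.1/966 = 1.26857 + 1.69572 = 2.9643
n_f = 1/2.9643 = 0.3373

0.337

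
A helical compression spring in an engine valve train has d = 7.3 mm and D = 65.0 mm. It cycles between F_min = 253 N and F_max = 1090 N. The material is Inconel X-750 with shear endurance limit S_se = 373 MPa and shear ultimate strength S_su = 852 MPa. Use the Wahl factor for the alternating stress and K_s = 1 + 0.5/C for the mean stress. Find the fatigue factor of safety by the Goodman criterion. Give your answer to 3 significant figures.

C = D/d = 65.0/7.3 = 8.9041; K_W = (4C−1)/(4C−4)+0.615/C = 1.1640; K_s = 1+0.5/C = 1.0562
F_a = (F_max−F_min)/2 = 418.5 N; F_m = (F_max+F_min)/2 = 671.5 N
τ_a = K_W·8F_aD/(πd³) = 1.1640 × 178.07 = 207.26 MPa
τ_m = K_s·8F_mD/(πd³) = 1.0562 × 285.71 = 301.76 MPa
Goodman: 1/n_f = τ_a/S_se + τ_m/S_su = 207.26/373 + 301.76/852 = 0.55566 + 0.35418 = 0.90983
n_f = 1/0.90983 = 1.099

1.10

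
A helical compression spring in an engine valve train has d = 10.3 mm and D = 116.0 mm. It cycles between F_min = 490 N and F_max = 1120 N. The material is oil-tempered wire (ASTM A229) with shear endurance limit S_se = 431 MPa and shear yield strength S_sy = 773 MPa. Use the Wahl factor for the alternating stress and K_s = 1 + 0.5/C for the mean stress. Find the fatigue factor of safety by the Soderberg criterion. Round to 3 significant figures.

1.93

C = D/d = 116.0/10.3 = 11.2621; K_W = (4C−1)/(4C−4)+0.615/C = 1.1277; K_s = 1+0.5/C = 1.0444
F_a = (F_max−F_min)/2 = 315 N; F_m = (F_max+F_min)/2 = 805 N
τ_a = K_W·8F_aD/(πd³) = 1.1277 × 85.152 = 96.026 MPa
τ_m = K_s·8F_mD/(πd³) = 1.0444 × 217.61 = 227.27 MPa
Soderberg: 1/n_f = τ_a/S_se + τ_m/S_sy = 96.026/431 + 227.27/773 = 0.22280 + 0.29401 = 0.51681
n_f = 1/0.51681 = 1.935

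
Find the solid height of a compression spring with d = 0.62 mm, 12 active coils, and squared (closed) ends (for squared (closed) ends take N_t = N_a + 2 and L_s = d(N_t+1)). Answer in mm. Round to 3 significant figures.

9.30 mm

squared (closed) ends: N_t = N_a + 2 = 12 + 2 = 14
L_s = d·(N_t+1) = 0.62 × 15 = 9.3 mm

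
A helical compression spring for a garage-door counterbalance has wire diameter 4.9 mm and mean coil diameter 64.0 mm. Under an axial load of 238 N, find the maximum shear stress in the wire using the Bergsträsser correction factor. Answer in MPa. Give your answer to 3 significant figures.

Spring index C = D/d = 64.0/4.9 = 13.0612
K_B = (4C+2)/(4C−3) = 54.245/49.245 = 1.1015
τ₀ = 8FD/(πd³) = 8·238·64.0/(π·4.9³) = 121856/369.61 = 329.69 MPa
τ_max = K·τ₀ = 1.1015 × 329.69 = 363.17 MPa

363 MPa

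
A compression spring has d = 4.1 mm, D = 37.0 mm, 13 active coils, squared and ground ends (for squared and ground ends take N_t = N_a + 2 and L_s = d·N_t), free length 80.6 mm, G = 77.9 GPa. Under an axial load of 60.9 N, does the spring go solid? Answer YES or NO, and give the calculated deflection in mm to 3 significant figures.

NO, δ = 14.6 mm

k = Gd⁴/(8D³N_a) = (77.9×10³)(4.1⁴)/(8·37.0³·13) = 4.1786 N/mm
N_t = 15; L_s = 4.1·15 = 61.5 mm; δ_solid = L₀ − L_s = 80.6 − 61.5 = 19.1 mm
δ = F/k = 60.9/4.1786 = 14.574 mm
δ < δ_solid → spring does not go solid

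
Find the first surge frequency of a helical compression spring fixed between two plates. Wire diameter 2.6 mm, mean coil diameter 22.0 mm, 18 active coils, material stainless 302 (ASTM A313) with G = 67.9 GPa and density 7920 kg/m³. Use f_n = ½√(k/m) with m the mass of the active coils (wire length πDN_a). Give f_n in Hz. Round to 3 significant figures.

98.3 Hz

k = Gd⁴/(8D³N_a) = (67.9×10³)(2.6⁴)/(8·22.0³·18) = 2.0236 N/mm = 2023.6 N/m
Wire length L = πDN_a = π·22.0·18 = 1244.1 mm
m = ρ·(πd²/4)·L = 7920 × 5.3093×10⁻⁶ m² × 1.2441 m = 0.052313 kg
f_n = ½√(k/m) = 0.5·√(2023.6/0.052313) = 0.5·√(38684) = 98.341 Hz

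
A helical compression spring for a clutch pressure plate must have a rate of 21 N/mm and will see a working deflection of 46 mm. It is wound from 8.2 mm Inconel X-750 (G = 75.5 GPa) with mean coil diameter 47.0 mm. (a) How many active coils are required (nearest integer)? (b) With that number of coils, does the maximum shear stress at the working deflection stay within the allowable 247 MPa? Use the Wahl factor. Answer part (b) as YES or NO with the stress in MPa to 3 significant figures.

(a) 20 coils; (b) NO, τ_max = 260 MPa

N_a = Gd⁴/(8D³k) = (75.5×10³)(8.2⁴)/(8·47.0³·21) = 19.57 → N_a = 20
Actual rate k = Gd⁴/(8D³·20) = 20.549 N/mm
Working load F = kδ = 20.549·46 = 945.25 N
C = 47.0/8.2 = 5.7317; K_W = (4C−1)/(4C−4)+0.615/C = 1.2658
τ_max = K_W·8FD/(πd³) = 1.2658·205.18 = 259.72 MPa
τ_max > 247 MPa → exceeds allowable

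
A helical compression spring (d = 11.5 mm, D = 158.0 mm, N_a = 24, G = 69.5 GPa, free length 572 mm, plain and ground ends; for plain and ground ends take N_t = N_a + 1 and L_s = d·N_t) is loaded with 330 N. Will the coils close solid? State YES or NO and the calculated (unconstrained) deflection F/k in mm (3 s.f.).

NO, δ = 206 mm

k = Gd⁴/(8D³N_a) = (69.5×10³)(11.5⁴)/(8·158.0³·24) = 1.6051 N/mm
N_t = 25; L_s = 11.5·25 = 287.5 mm; δ_solid = L₀ − L_s = 572 − 287.5 = 284.5 mm
δ = F/k = 330/1.6051 = 205.59 mm
δ < δ_solid → spring does not go solid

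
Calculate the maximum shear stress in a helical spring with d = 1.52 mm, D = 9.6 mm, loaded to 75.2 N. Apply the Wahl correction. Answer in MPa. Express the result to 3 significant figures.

648 MPa

Spring index C = D/d = 9.6/1.52 = 6.3158
K_W = (4C−1)/(4C−4) + 0.615/C = 24.263/21.263 + 0.0974 = 1.2385
τ₀ = 8FD/(πd³) = 8·75.2·9.6/(π·1.52³) = 5775.36/11.033 = 523.48 MPa
τ_max = K·τ₀ = 1.2385 × 523.48 = 648.31 MPa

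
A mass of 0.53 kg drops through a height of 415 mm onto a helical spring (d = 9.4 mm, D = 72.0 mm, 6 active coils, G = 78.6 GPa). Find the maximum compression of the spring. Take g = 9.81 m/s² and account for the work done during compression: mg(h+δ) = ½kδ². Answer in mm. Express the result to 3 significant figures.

k = Gd⁴/(8D³N_a) = (78.6×10³)(9.4⁴)/(8·72.0³·6) = 34.253 N/mm
W = mg = 0.53 × 9.81 = 5.1993 N
½kδ² − Wδ − Wh = 0 → δ = (W + √(W² + 2kWh))/k
δ = (5.1993 + √(27.033 + 147815))/34.253 = (5.1993 + 384.5)/34.253 = 11.377 mm

11.4 mm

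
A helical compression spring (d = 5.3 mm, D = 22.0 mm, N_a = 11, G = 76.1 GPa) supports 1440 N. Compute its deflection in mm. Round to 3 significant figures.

k = Gd⁴/(8D³N_a) = (76.1×10³)(5.3⁴)/(8·22.0³·11) = 64.082 N/mm
δ = F/k = 1440 / 64.082 = 22.471 mm

22.5 mm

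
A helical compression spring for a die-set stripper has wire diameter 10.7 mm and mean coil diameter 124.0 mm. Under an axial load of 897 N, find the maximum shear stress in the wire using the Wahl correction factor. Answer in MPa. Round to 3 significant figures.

Spring index C = D/d = 124.0/10.7 = 11.5888
K_W = (4C−1)/(4C−4) + 0.615/C = 45.355/42.355 + 0.0531 = 1.1239
τ₀ = 8FD/(πd³) = 8·897·124.0/(π·10.7³) = 889824/3848.6 = 231.21 MPa
τ_max = K·τ₀ = 1.1239 × 231.21 = 259.85 MPa

260 MPa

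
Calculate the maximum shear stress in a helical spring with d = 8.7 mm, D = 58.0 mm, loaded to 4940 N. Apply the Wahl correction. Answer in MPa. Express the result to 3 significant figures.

Spring index C = D/d = 58.0/8.7 = 6.6667
K_W = (4C−1)/(4C−4) + 0.615/C = 25.667/22.667 + 0.0922 = 1.2246
τ₀ = 8FD/(πd³) = 8·4940·58.0/(π·8.7³) = 2.29216e+06/2068.7 = 1108 MPa
τ_max = K·τ₀ = 1.2246 × 1108 = 1356.9 MPa

1360 MPa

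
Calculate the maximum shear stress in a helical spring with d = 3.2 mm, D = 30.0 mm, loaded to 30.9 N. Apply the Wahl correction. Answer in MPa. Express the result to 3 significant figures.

83.2 MPa

Spring index C = D/d = 30.0/3.2 = 9.3750
K_W = (4C−1)/(4C−4) + 0.615/C = 36.500/33.500 + 0.0656 = 1.1552
τ₀ = 8FD/(πd³) = 8·30.9·30.0/(π·3.2³) = 7416/102.94 = 72.039 MPa
τ_max = K·τ₀ = 1.1552 × 72.039 = 83.216 MPa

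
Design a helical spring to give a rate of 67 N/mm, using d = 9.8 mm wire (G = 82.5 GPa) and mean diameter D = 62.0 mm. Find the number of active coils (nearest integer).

6

N_a = Gd⁴/(8D³k) = (82.5×10³ × 9.8⁴)/(8 × 62.0³ × 67)
    = 7.60954e+08 / 1.27744e+08 = 5.957 → 6 coils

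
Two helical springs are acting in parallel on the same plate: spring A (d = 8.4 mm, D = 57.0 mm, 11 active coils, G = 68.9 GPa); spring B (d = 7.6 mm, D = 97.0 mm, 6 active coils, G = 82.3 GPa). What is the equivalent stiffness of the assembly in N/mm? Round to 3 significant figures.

k_A = Gd⁴/(8D³N_a) = (68.9×10³)(8.4⁴)/(8·57.0³·11) = 21.049 N/mm
k_B = Gd⁴/(8D³N_a) = (82.3×10³)(7.6⁴)/(8·97.0³·6) = 6.2675 N/mm
Parallel: k_eq = 21.049 + 6.2675 = 27.316 N/mm

27.3 N/mm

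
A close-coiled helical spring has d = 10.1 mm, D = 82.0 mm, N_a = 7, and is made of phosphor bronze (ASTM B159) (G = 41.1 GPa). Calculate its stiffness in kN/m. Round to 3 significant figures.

13.9 kN/m

k = Gd⁴/(8D³N_a) = (41.1×10³ × 10.1⁴) / (8 × 82.0³ × 7)
  = 4.27688e+08 / 3.08766e+07 = 13.852 N/mm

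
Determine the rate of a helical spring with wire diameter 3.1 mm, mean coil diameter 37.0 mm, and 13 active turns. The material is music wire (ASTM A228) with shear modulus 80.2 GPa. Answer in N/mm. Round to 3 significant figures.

1.41 N/mm

k = Gd⁴/(8D³N_a) = (80.2×10³ × 3.1⁴) / (8 × 37.0³ × 13)
  = 7.40664e+06 / 5.26791e+06 = 1.406 N/mm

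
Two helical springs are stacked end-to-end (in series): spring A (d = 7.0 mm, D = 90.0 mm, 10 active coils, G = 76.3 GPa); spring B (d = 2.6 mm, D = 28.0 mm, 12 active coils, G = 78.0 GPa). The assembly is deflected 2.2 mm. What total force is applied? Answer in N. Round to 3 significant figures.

2.42 N

k_A = Gd⁴/(8D³N_a) = (76.3×10³)(7.0⁴)/(8·90.0³·10) = 3.1412 N/mm
k_B = Gd⁴/(8D³N_a) = (78.0×10³)(2.6⁴)/(8·28.0³·12) = 1.6914 N/mm
Series: 1/k_eq = 1/3.1412 + 1/1.6914 = 0.90958; k_eq = 1.0994 N/mm
F = k_eq·δ = 1.0994·2.2 = 2.4187 N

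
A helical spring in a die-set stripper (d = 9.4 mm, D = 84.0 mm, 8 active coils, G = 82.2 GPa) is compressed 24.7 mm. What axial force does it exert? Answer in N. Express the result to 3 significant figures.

k = Gd⁴/(8D³N_a) = (82.2×10³)(9.4⁴)/(8·84.0³·8) = 16.919 N/mm
F = k·δ = 16.919 × 24.7 = 417.89 N

418 N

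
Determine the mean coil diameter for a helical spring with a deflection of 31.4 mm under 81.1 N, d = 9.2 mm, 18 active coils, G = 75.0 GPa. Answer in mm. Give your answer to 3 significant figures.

113 mm

Required rate k = F/δ = 81.1/31.4 = 2.5828 N/mm
D = (Gd⁴/(8N_a·k))^(1/3) = (75.0×10³·9.2⁴/(8·18·2.5828))^(1/3)
  = (1.44464e+06)^(1/3) = 113.0454 mm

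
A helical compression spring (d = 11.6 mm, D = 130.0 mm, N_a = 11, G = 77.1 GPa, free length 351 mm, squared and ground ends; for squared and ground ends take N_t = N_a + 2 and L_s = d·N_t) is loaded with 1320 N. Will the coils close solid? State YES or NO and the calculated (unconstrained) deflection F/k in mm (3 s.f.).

NO, δ = 183 mm

k = Gd⁴/(8D³N_a) = (77.1×10³)(11.6⁴)/(8·130.0³·11) = 7.2206 N/mm
N_t = 13; L_s = 11.6·13 = 150.8 mm; δ_solid = L₀ − L_s = 351 − 150.8 = 200.2 mm
δ = F/k = 1320/7.2206 = 182.81 mm
δ < δ_solid → spring does not go solid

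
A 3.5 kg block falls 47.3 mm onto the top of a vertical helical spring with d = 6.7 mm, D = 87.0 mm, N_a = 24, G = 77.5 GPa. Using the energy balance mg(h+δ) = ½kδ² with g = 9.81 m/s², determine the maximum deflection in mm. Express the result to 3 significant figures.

k = Gd⁴/(8D³N_a) = (77.5×10³)(6.7⁴)/(8·87.0³·24) = 1.2352 N/mm
W = mg = 3.5 × 9.81 = 34.335 N
½kδ² − Wδ − Wh = 0 → δ = (W + √(W² + 2kWh))/k
δ = (34.335 + √(1178.9 + 4012.08))/1.2352 = (34.335 + 72.048)/1.2352 = 86.126 mm

86.1 mm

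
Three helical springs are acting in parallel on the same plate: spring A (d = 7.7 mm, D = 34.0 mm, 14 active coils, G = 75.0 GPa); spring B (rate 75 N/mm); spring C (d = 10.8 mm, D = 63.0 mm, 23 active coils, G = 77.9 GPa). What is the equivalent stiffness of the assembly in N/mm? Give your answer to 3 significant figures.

158 N/mm

k_A = Gd⁴/(8D³N_a) = (75.0×10³)(7.7⁴)/(8·34.0³·14) = 59.892 N/mm
k_C = Gd⁴/(8D³N_a) = (77.9×10³)(10.8⁴)/(8·63.0³·23) = 23.035 N/mm
Parallel: k_eq = 59.892 + 75 + 23.035 = 157.93 N/mm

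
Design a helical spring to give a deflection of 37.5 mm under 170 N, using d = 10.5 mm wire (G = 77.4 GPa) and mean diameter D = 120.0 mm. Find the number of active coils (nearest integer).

15

Required rate k = F/δ = 170/37.5 = 4.5333 N/mm
N_a = Gd⁴/(8D³k) = (77.4×10³ × 10.5⁴)/(8 × 120.0³ × 4.5333)
    = 9.40802e+08 / 6.26688e+07 = 15.01 → 15 coils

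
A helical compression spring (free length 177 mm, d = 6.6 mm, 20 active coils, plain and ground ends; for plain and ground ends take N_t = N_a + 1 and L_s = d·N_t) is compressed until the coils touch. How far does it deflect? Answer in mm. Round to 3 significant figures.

38.4 mm

N_t = 21; L_s = 6.6·21 = 138.6 mm
δ_solid = L₀ − L_s = 177 − 138.6 = 38.4 mm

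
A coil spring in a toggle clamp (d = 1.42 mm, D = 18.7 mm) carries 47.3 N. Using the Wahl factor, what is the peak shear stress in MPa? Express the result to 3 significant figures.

872 MPa

Spring index C = D/d = 18.7/1.42 = 13.1690
K_W = (4C−1)/(4C−4) + 0.615/C = 51.676/48.676 + 0.0467 = 1.1083
τ₀ = 8FD/(πd³) = 8·47.3·18.7/(π·1.42³) = 7076.08/8.9953 = 786.64 MPa
τ_max = K·τ₀ = 1.1083 × 786.64 = 871.86 MPa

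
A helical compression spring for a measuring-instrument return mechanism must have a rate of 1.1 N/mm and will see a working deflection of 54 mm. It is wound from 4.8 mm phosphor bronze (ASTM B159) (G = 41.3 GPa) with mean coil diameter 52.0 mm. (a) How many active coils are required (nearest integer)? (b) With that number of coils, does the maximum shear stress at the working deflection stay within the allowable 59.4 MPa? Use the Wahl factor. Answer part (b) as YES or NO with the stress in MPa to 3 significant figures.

(a) 18 coils; (b) NO, τ_max = 79.3 MPa

N_a = Gd⁴/(8D³k) = (41.3×10³)(4.8⁴)/(8·52.0³·1.1) = 17.72 → N_a = 18
Actual rate k = Gd⁴/(8D³·18) = 1.0828 N/mm
Working load F = kδ = 1.0828·54 = 58.47 N
C = 52.0/4.8 = 10.8333; K_W = (4C−1)/(4C−4)+0.615/C = 1.1330
τ_max = K_W·8FD/(πd³) = 1.1330·70.009 = 79.323 MPa
τ_max > 59.4 MPa → exceeds allowable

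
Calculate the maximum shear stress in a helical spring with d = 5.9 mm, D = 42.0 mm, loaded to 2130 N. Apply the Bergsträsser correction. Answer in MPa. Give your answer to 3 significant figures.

Spring index C = D/d = 42.0/5.9 = 7.1186
K_B = (4C+2)/(4C−3) = 30.475/25.475 = 1.1963
τ₀ = 8FD/(πd³) = 8·2130·42.0/(π·5.9³) = 715680/645.22 = 1109.2 MPa
τ_max = K·τ₀ = 1.1963 × 1109.2 = 1326.9 MPa

1330 MPa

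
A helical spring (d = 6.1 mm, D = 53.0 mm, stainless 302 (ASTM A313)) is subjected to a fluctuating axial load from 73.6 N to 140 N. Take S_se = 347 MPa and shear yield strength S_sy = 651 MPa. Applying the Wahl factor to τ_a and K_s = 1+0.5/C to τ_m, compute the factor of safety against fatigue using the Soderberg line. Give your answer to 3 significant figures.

5.90

C = D/d = 53.0/6.1 = 8.6885; K_W = (4C−1)/(4C−4)+0.615/C = 1.1683; K_s = 1+0.5/C = 1.0575
F_a = (F_max−F_min)/2 = 33.2 N; F_m = (F_max+F_min)/2 = 106.8 N
τ_a = K_W·8F_aD/(πd³) = 1.1683 × 19.741 = 23.064 MPa
τ_m = K_s·8F_mD/(πd³) = 1.0575 × 63.504 = 67.158 MPa
Soderberg: 1/n_f = τ_a/S_se + τ_m/S_sy = 23.064/347 + 67.158/651 = 0.06647 + 0.10316 = 0.16963
n_f = 1/0.16963 = 5.895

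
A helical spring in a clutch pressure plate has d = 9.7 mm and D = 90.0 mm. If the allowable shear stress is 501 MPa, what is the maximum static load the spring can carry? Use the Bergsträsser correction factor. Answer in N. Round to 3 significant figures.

C = D/d = 90.0/9.7 = 9.2784
K_B = (4C+2)/(4C−3) = 39.113/34.113 = 1.1466
τ_max = K·8FD/(πd³) → F_max = τ_allow·πd³/(8DK)
F_max = 501·π·9.7³/(8·90.0·1.1466) = 1.4365e+06/825.53 = 1740.1 N

1740 N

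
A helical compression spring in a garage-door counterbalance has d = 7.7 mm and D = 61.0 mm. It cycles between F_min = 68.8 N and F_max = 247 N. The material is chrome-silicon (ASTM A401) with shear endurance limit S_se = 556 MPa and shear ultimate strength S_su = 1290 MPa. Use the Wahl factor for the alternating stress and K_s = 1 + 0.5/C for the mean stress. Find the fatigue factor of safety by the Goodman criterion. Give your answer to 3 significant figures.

9.18

C = D/d = 61.0/7.7 = 7.9221; K_W = (4C−1)/(4C−4)+0.615/C = 1.1860; K_s = 1+0.5/C = 1.0631
F_a = (F_max−F_min)/2 = 89.1 N; F_m = (F_max+F_min)/2 = 157.9 N
τ_a = K_W·8F_aD/(πd³) = 1.1860 × 30.316 = 35.954 MPa
τ_m = K_s·8F_mD/(πd³) = 1.0631 × 53.725 = 57.116 MPa
Goodman: 1/n_f = τ_a/S_se + τ_m/S_su = 35.954/556 + 57.116/1290 = 0.06467 + 0.04428 = 0.10894
n_f = 1/0.10894 = 9.179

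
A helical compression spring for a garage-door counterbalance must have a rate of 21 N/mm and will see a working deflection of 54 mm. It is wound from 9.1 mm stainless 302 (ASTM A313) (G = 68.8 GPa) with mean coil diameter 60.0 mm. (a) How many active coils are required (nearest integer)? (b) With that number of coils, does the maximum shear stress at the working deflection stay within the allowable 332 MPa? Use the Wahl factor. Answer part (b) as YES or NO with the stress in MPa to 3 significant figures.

(a) 13 coils; (b) YES, τ_max = 282 MPa

N_a = Gd⁴/(8D³k) = (68.8×10³)(9.1⁴)/(8·60.0³·21) = 13 → N_a = 13
Actual rate k = Gd⁴/(8D³·13) = 21.002 N/mm
Working load F = kδ = 21.002·54 = 1134.1 N
C = 60.0/9.1 = 6.5934; K_W = (4C−1)/(4C−4)+0.615/C = 1.2274
τ_max = K_W·8FD/(πd³) = 1.2274·229.95 = 282.23 MPa
τ_max ≤ 332 MPa → acceptable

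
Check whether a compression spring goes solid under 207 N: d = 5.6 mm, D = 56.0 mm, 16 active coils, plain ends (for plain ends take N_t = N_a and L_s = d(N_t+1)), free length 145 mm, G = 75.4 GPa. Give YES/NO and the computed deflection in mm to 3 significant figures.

k = Gd⁴/(8D³N_a) = (75.4×10³)(5.6⁴)/(8·56.0³·16) = 3.2987 N/mm
N_t = 16; L_s = 5.6·17 = 95.2 mm; δ_solid = L₀ − L_s = 145 − 95.2 = 49.8 mm
δ = F/k = 207/3.2987 = 62.751 mm
δ ≥ δ_solid → spring goes solid

YES, δ = 62.8 mm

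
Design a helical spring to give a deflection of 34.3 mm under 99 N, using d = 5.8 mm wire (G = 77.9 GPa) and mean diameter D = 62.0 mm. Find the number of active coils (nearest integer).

16

Required rate k = F/δ = 99/34.3 = 2.8863 N/mm
N_a = Gd⁴/(8D³k) = (77.9×10³ × 5.8⁴)/(8 × 62.0³ × 2.8863)
    = 8.81555e+07 / 5.50308e+06 = 16.02 → 16 coils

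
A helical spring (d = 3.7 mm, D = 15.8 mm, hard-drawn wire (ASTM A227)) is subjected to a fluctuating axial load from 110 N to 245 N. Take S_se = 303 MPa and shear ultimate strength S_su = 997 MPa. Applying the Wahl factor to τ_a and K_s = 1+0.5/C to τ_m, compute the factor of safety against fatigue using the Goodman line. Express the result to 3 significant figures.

2.49

C = D/d = 15.8/3.7 = 4.2703; K_W = (4C−1)/(4C−4)+0.615/C = 1.3734; K_s = 1+0.5/C = 1.1171
F_a = (F_max−F_min)/2 = 67.5 N; F_m = (F_max+F_min)/2 = 177.5 N
τ_a = K_W·8F_aD/(πd³) = 1.3734 × 53.616 = 73.634 MPa
τ_m = K_s·8F_mD/(πd³) = 1.1171 × 140.99 = 157.5 MPa
Goodman: 1/n_f = τ_a/S_se + τ_m/S_su = 73.634/303 + 157.5/997 = 0.24302 + 0.15797 = 0.40099
n_f = 1/0.40099 = 2.494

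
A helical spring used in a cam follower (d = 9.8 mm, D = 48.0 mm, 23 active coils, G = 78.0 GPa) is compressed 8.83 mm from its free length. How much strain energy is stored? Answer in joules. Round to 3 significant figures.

1.38 J

k = Gd⁴/(8D³N_a) = (78.0×10³)(9.8⁴)/(8·48.0³·23) = 35.356 N/mm
U = ½kδ² = 0.5 × 35.356 × 8.83² = 1378.3 N·mm = 1.3783 J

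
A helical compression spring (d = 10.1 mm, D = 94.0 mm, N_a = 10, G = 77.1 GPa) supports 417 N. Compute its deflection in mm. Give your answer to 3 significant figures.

k = Gd⁴/(8D³N_a) = (77.1×10³)(10.1⁴)/(8·94.0³·10) = 12.074 N/mm
δ = F/k = 417 / 12.074 = 34.536 mm

34.5 mm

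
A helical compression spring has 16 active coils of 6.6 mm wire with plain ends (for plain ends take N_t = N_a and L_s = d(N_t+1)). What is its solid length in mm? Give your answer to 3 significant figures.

plain ends: N_t = N_a = 16
L_s = d·(N_t+1) = 6.6 × 17 = 112.2 mm

112 mm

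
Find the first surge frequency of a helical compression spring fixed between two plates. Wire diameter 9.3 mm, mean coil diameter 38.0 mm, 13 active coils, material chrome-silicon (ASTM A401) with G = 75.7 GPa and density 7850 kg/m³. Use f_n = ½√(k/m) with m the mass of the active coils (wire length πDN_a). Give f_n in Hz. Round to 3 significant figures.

173 Hz

k = Gd⁴/(8D³N_a) = (75.7×10³)(9.3⁴)/(8·38.0³·13) = 99.23 N/mm = 99230 N/m
Wire length L = πDN_a = π·38.0·13 = 1551.9 mm
m = ρ·(πd²/4)·L = 7850 × 67.929×10⁻⁶ m² × 1.5519 m = 0.82757 kg
f_n = ½√(k/m) = 0.5·√(99230/0.82757) = 0.5·√(1.1991e+05) = 173.14 Hz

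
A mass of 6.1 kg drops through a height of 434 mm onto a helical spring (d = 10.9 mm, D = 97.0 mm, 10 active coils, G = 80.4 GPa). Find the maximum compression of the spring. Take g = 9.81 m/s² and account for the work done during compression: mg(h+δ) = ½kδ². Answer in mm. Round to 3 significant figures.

61.8 mm

k = Gd⁴/(8D³N_a) = (80.4×10³)(10.9⁴)/(8·97.0³·10) = 15.544 N/mm
W = mg = 6.1 × 9.81 = 59.841 N
½kδ² − Wδ − Wh = 0 → δ = (W + √(W² + 2kWh))/k
δ = (59.841 + √(3580.9 + 807375))/15.544 = (59.841 + 900.53)/15.544 = 61.785 mm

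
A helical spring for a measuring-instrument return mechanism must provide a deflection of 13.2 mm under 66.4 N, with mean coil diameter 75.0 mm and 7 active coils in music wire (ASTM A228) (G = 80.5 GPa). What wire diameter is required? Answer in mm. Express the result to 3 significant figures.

6.20 mm

Required rate k = F/δ = 66.4/13.2 = 5.0303 N/mm
d = (8D³N_a·k / G)^(1/4) = (8·75.0³·7·5.0303 / (80.5×10³))^0.25
  = (1476.3)^0.25 = 6.1986 mm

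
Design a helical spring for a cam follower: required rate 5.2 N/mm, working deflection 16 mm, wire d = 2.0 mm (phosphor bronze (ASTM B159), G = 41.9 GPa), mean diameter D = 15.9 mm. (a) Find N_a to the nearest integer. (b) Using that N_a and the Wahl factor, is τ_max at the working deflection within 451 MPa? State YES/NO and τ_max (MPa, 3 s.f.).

(a) 4 coils; (b) NO, τ_max = 500 MPa

N_a = Gd⁴/(8D³k) = (41.9×10³)(2.0⁴)/(8·15.9³·5.2) = 4.009 → N_a = 4
Actual rate k = Gd⁴/(8D³·4) = 5.2119 N/mm
Working load F = kδ = 5.2119·16 = 83.39 N
C = 15.9/2.0 = 7.9500; K_W = (4C−1)/(4C−4)+0.615/C = 1.1853
τ_max = K_W·8FD/(πd³) = 1.1853·422.05 = 500.24 MPa
τ_max > 451 MPa → exceeds allowable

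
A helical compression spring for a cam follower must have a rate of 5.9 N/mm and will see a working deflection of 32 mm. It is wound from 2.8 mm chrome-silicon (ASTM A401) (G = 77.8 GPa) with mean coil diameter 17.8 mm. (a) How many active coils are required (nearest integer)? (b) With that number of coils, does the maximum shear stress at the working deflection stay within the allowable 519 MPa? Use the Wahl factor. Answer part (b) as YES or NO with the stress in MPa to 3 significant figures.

N_a = Gd⁴/(8D³k) = (77.8×10³)(2.8⁴)/(8·17.8³·5.9) = 17.96 → N_a = 18
Actual rate k = Gd⁴/(8D³·18) = 5.8883 N/mm
Working load F = kδ = 5.8883·32 = 188.43 N
C = 17.8/2.8 = 6.3571; K_W = (4C−1)/(4C−4)+0.615/C = 1.2367
τ_max = K_W·8FD/(πd³) = 1.2367·389.07 = 481.18 MPa
τ_max ≤ 519 MPa → acceptable

(a) 18 coils; (b) YES, τ_max = 481 MPa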